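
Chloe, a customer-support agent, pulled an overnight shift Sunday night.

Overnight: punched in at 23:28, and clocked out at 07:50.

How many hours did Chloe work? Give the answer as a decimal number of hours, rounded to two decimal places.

Overnight: 23:28 → midnight = 0 h 32 min; midnight → 07:50 = 7 h 50 min; span 8 h 22 min

8.37 hours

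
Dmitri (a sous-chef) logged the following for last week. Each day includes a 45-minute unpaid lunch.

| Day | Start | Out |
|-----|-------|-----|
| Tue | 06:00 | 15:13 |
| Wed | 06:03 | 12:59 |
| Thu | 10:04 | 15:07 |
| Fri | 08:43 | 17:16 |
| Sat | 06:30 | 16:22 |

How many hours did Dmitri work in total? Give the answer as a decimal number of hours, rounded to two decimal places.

35.87 hours

Tue: 06:00–15:13 = 9 h 13 min; less 45 min break → 8 h 28 min
Wed: 06:03–12:59 = 6 h 56 min; less 45 min break → 6 h 11 min
Thu: 10:04–15:07 = 5 h 3 min; less 45 min break → 4 h 18 min
Fri: 08:43–17:16 = 8 h 33 min; less 45 min break → 7 h 48 min
Sat: 06:30–16:22 = 9 h 52 min; less 45 min break → 9 h 7 min
Total: 8 h 28 min + 6 h 11 min + 4 h 18 min + 7 h 48 min + 9 h 7 min = 35 h 52 min.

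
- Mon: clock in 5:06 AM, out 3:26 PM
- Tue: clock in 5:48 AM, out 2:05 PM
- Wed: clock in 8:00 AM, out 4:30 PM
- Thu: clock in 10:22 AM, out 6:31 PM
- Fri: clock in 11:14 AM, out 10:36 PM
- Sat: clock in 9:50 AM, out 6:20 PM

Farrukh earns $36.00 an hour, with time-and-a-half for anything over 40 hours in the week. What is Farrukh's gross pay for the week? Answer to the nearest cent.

Mon: 5:06 AM–3:26 PM = 10 h 20 min
Tue: 5:48 AM–2:05 PM = 8 h 17 min
Wed: 8:00 AM–4:30 PM = 8 h 30 min
Thu: 10:22 AM–6:31 PM = 8 h 9 min
Fri: 11:14 AM–10:36 PM = 11 h 22 min
Sat: 9:50 AM–6:20 PM = 8 h 30 min
Total worked: 55 h 8 min = 3308 min.
Regular 40 h 0 min = 2400 min at $36.00/h; overtime 15 h 8 min = 908 min at $54.00/h.
Pay = (2400 × $36.00 + 908 × $54.00) ÷ 60 = $2257.20.

$2257.20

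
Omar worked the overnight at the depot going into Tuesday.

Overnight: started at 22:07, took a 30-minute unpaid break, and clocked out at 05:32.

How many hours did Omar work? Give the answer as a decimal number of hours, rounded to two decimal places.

Overnight: 22:07 → midnight = 1 h 53 min; midnight → 05:32 = 5 h 32 min; span 7 h 25 min; less 30 min break → 6 h 55 min

6.92 hours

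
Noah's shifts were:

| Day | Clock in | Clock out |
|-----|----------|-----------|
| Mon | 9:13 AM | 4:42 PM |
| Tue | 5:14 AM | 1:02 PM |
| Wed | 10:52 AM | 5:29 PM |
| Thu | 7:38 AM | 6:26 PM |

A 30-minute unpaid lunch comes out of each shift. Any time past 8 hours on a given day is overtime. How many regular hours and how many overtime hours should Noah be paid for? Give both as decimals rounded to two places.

Mon: 9:13 AM–4:42 PM = 7 h 29 min; less 30 min break → 6 h 59 min
Tue: 5:14 AM–1:02 PM = 7 h 48 min; less 30 min break → 7 h 18 min
Wed: 10:52 AM–5:29 PM = 6 h 37 min; less 30 min break → 6 h 7 min
Thu: 7:38 AM–6:26 PM = 10 h 48 min; less 30 min break → 10 h 18 min
Mon reg 6 h 59 min / OT 0 h 0 min; Tue reg 7 h 18 min / OT 0 h 0 min; Wed reg 6 h 7 min / OT 0 h 0 min; Thu reg 8 h 0 min / OT 2 h 18 min.
Totals: regular 28 h 24 min, overtime 2 h 18 min.

Regular 28.40 hours, overtime 2.30 hours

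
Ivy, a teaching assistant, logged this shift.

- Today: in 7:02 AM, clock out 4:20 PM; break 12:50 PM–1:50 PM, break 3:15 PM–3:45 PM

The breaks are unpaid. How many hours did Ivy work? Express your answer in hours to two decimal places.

Today: 7:02 AM–4:20 PM = 9 h 18 min; less 90 min break → 7 h 48 min

7.80 hours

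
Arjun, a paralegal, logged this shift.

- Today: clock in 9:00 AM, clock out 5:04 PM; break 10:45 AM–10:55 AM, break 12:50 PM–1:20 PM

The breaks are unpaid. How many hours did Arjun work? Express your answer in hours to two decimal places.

7.40 hours

Today: 9:00 AM–5:04 PM = 8 h 4 min; less 40 min break → 7 h 24 min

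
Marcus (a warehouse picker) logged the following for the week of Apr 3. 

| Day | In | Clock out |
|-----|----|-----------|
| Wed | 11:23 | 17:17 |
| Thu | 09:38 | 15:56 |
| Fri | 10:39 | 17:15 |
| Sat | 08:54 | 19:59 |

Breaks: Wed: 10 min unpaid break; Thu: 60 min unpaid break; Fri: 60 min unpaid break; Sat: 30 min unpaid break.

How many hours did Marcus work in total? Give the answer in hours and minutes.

Wed: 11:23–17:17 = 5 h 54 min; less 10 min break → 5 h 44 min
Thu: 09:38–15:56 = 6 h 18 min; less 60 min break → 5 h 18 min
Fri: 10:39–17:15 = 6 h 36 min; less 60 min break → 5 h 36 min
Sat: 08:54–19:59 = 11 h 5 min; less 30 min break → 10 h 35 min
Total: 5 h 44 min + 5 h 18 min + 5 h 36 min + 10 h 35 min = 27 h 13 min.

27 h 13 min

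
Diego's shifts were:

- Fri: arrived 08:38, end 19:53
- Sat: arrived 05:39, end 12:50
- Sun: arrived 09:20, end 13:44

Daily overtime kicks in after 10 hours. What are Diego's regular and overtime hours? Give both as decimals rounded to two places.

Fri: 08:38–19:53 = 11 h 15 min
Sat: 05:39–12:50 = 7 h 11 min
Sun: 09:20–13:44 = 4 h 24 min
Fri reg 10 h 0 min / OT 1 h 15 min; Sat reg 7 h 11 min / OT 0 h 0 min; Sun reg 4 h 24 min / OT 0 h 0 min.
Totals: regular 21 h 35 min, overtime 1 h 15 min.

Regular 21.58 hours, overtime 1.25 hours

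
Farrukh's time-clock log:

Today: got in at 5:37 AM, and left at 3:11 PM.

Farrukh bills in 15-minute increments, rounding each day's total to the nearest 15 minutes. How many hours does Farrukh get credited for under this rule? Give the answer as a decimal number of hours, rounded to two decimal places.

9.50 hours

Today: 5:37 AM–3:11 PM = 9 h 34 min → rounds to 9 h 30 min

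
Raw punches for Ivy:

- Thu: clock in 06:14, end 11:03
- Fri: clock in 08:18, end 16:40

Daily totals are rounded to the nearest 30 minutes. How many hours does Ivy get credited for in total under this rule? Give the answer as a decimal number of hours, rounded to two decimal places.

13.50 hours

Thu: 06:14–11:03 = 4 h 49 min → rounds to 5 h 0 min
Fri: 08:18–16:40 = 8 h 22 min → rounds to 8 h 30 min
Total credited: 13 h 30 min.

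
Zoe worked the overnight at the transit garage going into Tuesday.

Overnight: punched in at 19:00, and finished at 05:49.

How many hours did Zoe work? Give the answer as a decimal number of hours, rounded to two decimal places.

10.82 hours

Overnight: 19:00 → midnight = 5 h 0 min; midnight → 05:49 = 5 h 49 min; span 10 h 49 min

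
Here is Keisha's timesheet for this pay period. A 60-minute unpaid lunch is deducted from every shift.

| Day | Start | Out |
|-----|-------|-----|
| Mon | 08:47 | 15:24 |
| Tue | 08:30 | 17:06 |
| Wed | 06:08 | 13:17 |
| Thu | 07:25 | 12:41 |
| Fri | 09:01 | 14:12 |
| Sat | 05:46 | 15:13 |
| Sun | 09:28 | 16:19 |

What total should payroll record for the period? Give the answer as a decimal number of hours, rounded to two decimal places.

42.12 hours

Mon: 08:47–15:24 = 6 h 37 min; less 60 min break → 5 h 37 min
Tue: 08:30–17:06 = 8 h 36 min; less 60 min break → 7 h 36 min
Wed: 06:08–13:17 = 7 h 9 min; less 60 min break → 6 h 9 min
Thu: 07:25–12:41 = 5 h 16 min; less 60 min break → 4 h 16 min
Fri: 09:01–14:12 = 5 h 11 min; less 60 min break → 4 h 11 min
Sat: 05:46–15:13 = 9 h 27 min; less 60 min break → 8 h 27 min
Sun: 09:28–16:19 = 6 h 51 min; less 60 min break → 5 h 51 min
Total: 5 h 37 min + 7 h 36 min + 6 h 9 min + 4 h 16 min + 4 h 11 min + 8 h 27 min + 5 h 51 min = 42 h 7 min.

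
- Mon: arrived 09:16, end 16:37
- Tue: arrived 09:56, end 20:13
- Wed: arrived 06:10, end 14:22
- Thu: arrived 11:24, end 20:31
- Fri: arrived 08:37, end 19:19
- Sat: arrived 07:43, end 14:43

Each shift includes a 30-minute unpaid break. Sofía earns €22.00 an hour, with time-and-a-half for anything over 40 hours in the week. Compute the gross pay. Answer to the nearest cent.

Mon: 09:16–16:37 = 7 h 21 min; less 30 min break → 6 h 51 min
Tue: 09:56–20:13 = 10 h 17 min; less 30 min break → 9 h 47 min
Wed: 06:10–14:22 = 8 h 12 min; less 30 min break → 7 h 42 min
Thu: 11:24–20:31 = 9 h 7 min; less 30 min break → 8 h 37 min
Fri: 08:37–19:19 = 10 h 42 min; less 30 min break → 10 h 12 min
Sat: 07:43–14:43 = 7 h 0 min; less 30 min break → 6 h 30 min
Total worked: 49 h 39 min = 2979 min.
Regular 40 h 0 min = 2400 min at €22.00/h; overtime 9 h 39 min = 579 min at €33.00/h.
Pay = (2400 × €22.00 + 579 × €33.00) ÷ 60 = €1198.45.

€1198.45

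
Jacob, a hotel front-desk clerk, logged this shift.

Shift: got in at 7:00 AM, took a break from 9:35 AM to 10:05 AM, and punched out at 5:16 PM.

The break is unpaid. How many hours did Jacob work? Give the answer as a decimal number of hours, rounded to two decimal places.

9.77 hours

Shift: 7:00 AM–5:16 PM = 10 h 16 min; less 30 min break → 9 h 46 min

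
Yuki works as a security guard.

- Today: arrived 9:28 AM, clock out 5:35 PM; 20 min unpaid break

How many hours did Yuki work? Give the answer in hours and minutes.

7 h 47 min

Today: 9:28 AM–5:35 PM = 8 h 7 min; less 20 min break → 7 h 47 min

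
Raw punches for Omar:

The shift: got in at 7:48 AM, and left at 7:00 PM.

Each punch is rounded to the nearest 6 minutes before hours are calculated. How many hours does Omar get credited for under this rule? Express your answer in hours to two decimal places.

The shift: in 7:48 AM→7:48 AM, out 7:00 PM→7:00 PM; 11 h 12 min

11.20 hours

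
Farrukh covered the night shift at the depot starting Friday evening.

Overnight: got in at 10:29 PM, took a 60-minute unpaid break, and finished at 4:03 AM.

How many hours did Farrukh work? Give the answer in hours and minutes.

4 h 34 min

Overnight: 10:29 PM → midnight = 1 h 31 min; midnight → 4:03 AM = 4 h 3 min; span 5 h 34 min; less 60 min break → 4 h 34 min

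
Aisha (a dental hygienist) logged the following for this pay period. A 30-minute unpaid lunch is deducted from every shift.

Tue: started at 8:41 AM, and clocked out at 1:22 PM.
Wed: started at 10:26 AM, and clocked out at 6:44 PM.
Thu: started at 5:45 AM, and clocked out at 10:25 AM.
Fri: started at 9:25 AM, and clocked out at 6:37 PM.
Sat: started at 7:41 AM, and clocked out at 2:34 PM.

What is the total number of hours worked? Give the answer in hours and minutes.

Tue: 8:41 AM–1:22 PM = 4 h 41 min; less 30 min break → 4 h 11 min
Wed: 10:26 AM–6:44 PM = 8 h 18 min; less 30 min break → 7 h 48 min
Thu: 5:45 AM–10:25 AM = 4 h 40 min; less 30 min break → 4 h 10 min
Fri: 9:25 AM–6:37 PM = 9 h 12 min; less 30 min break → 8 h 42 min
Sat: 7:41 AM–2:34 PM = 6 h 53 min; less 30 min break → 6 h 23 min
Total: 4 h 11 min + 7 h 48 min + 4 h 10 min + 8 h 42 min + 6 h 23 min = 31 h 14 min.

31 h 14 min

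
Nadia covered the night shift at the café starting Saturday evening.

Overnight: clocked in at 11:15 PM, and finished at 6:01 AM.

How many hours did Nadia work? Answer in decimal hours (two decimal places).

6.77 hours

Overnight: 11:15 PM → midnight = 0 h 45 min; midnight → 6:01 AM = 6 h 1 min; span 6 h 46 min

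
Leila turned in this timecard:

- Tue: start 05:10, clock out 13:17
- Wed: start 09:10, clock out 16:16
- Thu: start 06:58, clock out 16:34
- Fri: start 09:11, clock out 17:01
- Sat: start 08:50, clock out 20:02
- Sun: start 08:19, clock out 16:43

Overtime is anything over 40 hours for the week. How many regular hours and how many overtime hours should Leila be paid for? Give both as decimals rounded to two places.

Tue: 05:10–13:17 = 8 h 7 min
Wed: 09:10–16:16 = 7 h 6 min
Thu: 06:58–16:34 = 9 h 36 min
Fri: 09:11–17:01 = 7 h 50 min
Sat: 08:50–20:02 = 11 h 12 min
Sun: 08:19–16:43 = 8 h 24 min
Total worked: 52 h 15 min = 52.25 h.
Threshold 40 h → overtime 12 h 15 min, regular 40 h 0 min.

Regular 40.00 hours, overtime 12.25 hours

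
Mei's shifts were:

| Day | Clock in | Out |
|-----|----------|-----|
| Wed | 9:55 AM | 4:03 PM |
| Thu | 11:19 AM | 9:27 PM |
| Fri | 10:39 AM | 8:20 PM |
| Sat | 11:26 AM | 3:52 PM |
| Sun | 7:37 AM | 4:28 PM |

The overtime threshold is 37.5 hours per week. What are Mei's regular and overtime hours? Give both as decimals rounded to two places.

Regular 37.50 hours, overtime 1.73 hours

Wed: 9:55 AM–4:03 PM = 6 h 8 min
Thu: 11:19 AM–9:27 PM = 10 h 8 min
Fri: 10:39 AM–8:20 PM = 9 h 41 min
Sat: 11:26 AM–3:52 PM = 4 h 26 min
Sun: 7:37 AM–4:28 PM = 8 h 51 min
Total worked: 39 h 14 min = 39.23 h.
Threshold 37.5 h → overtime 1 h 44 min, regular 37 h 30 min.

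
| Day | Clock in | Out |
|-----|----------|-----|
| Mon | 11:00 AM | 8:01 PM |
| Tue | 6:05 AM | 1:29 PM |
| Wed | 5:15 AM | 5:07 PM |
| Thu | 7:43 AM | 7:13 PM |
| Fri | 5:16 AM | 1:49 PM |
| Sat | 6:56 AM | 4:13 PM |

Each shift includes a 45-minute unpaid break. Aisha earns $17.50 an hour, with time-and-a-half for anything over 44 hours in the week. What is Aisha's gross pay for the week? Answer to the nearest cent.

Mon: 11:00 AM–8:01 PM = 9 h 1 min; less 45 min break → 8 h 16 min
Tue: 6:05 AM–1:29 PM = 7 h 24 min; less 45 min break → 6 h 39 min
Wed: 5:15 AM–5:07 PM = 11 h 52 min; less 45 min break → 11 h 7 min
Thu: 7:43 AM–7:13 PM = 11 h 30 min; less 45 min break → 10 h 45 min
Fri: 5:16 AM–1:49 PM = 8 h 33 min; less 45 min break → 7 h 48 min
Sat: 6:56 AM–4:13 PM = 9 h 17 min; less 45 min break → 8 h 32 min
Total worked: 53 h 7 min = 3187 min.
Regular 44 h 0 min = 2640 min at $17.50/h; overtime 9 h 7 min = 547 min at $26.25/h.
Pay = (2640 × $17.50 + 547 × $26.25) ÷ 60 = $1009.31.

$1009.31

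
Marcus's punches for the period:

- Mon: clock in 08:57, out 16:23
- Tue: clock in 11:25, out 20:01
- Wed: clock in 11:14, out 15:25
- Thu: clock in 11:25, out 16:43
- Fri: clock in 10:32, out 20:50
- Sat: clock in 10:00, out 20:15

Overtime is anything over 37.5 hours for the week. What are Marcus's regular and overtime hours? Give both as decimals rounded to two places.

Regular 37.50 hours, overtime 8.57 hours

Mon: 08:57–16:23 = 7 h 26 min
Tue: 11:25–20:01 = 8 h 36 min
Wed: 11:14–15:25 = 4 h 11 min
Thu: 11:25–16:43 = 5 h 18 min
Fri: 10:32–20:50 = 10 h 18 min
Sat: 10:00–20:15 = 10 h 15 min
Total worked: 46 h 4 min = 46.07 h.
Threshold 37.5 h → overtime 8 h 34 min, regular 37 h 30 min.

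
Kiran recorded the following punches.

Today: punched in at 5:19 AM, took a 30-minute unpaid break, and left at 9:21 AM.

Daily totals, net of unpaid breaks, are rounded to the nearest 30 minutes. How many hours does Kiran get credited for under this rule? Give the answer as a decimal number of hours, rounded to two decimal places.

3.50 hours

Today: 5:19 AM–9:21 AM = 4 h 2 min − 30 min = 3 h 32 min → rounds to 3 h 30 min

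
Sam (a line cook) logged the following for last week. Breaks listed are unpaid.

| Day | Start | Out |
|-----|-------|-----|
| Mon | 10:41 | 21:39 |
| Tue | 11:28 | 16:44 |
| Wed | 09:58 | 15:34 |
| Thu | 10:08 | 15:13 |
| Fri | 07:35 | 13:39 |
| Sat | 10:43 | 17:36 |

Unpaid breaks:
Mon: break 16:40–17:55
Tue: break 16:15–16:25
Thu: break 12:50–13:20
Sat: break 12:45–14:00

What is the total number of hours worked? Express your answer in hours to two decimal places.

36.70 hours

Mon: 10:41–21:39 = 10 h 58 min; less 75 min break → 9 h 43 min
Tue: 11:28–16:44 = 5 h 16 min; less 10 min break → 5 h 6 min
Wed: 09:58–15:34 = 5 h 36 min
Thu: 10:08–15:13 = 5 h 5 min; less 30 min break → 4 h 35 min
Fri: 07:35–13:39 = 6 h 4 min
Sat: 10:43–17:36 = 6 h 53 min; less 75 min break → 5 h 38 min
Total: 9 h 43 min + 5 h 6 min + 5 h 36 min + 4 h 35 min + 6 h 4 min + 5 h 38 min = 36 h 42 min.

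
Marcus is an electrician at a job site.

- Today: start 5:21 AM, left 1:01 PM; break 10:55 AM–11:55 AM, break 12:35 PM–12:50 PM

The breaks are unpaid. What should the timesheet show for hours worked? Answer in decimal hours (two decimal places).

Today: 5:21 AM–1:01 PM = 7 h 40 min; less 75 min break → 6 h 25 min

6.42 hours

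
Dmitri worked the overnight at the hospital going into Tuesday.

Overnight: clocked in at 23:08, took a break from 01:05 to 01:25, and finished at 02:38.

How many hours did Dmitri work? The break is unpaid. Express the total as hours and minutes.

3 h 10 min

Overnight: 23:08 → midnight = 0 h 52 min; midnight → 02:38 = 2 h 38 min; span 3 h 30 min; less 20 min break → 3 h 10 min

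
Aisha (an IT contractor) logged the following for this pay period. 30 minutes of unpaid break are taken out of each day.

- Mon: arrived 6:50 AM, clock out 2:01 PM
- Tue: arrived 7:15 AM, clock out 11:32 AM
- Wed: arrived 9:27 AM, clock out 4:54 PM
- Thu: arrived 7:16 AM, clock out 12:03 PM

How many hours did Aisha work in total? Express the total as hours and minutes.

Mon: 6:50 AM–2:01 PM = 7 h 11 min; less 30 min break → 6 h 41 min
Tue: 7:15 AM–11:32 AM = 4 h 17 min; less 30 min break → 3 h 47 min
Wed: 9:27 AM–4:54 PM = 7 h 27 min; less 30 min break → 6 h 57 min
Thu: 7:16 AM–12:03 PM = 4 h 47 min; less 30 min break → 4 h 17 min
Total: 6 h 41 min + 3 h 47 min + 6 h 57 min + 4 h 17 min = 21 h 42 min.

21 h 42 min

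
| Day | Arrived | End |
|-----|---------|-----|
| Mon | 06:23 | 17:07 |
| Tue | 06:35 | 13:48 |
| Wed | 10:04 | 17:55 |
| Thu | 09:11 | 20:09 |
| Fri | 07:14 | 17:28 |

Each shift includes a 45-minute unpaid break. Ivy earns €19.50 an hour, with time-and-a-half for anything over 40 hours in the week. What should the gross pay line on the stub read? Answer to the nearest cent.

€875.06

Mon: 06:23–17:07 = 10 h 44 min; less 45 min break → 9 h 59 min
Tue: 06:35–13:48 = 7 h 13 min; less 45 min break → 6 h 28 min
Wed: 10:04–17:55 = 7 h 51 min; less 45 min break → 7 h 6 min
Thu: 09:11–20:09 = 10 h 58 min; less 45 min break → 10 h 13 min
Fri: 07:14–17:28 = 10 h 14 min; less 45 min break → 9 h 29 min
Total worked: 43 h 15 min = 2595 min.
Regular 40 h 0 min = 2400 min at €19.50/h; overtime 3 h 15 min = 195 min at €29.25/h.
Pay = (2400 × €19.50 + 195 × €29.25) ÷ 60 = €875.06.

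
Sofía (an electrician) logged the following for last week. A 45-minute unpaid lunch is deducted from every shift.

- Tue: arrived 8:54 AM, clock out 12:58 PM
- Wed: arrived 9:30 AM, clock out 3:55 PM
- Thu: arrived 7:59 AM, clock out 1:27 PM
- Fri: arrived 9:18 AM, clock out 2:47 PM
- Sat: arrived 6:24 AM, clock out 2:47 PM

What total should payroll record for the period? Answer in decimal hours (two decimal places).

26.07 hours

Tue: 8:54 AM–12:58 PM = 4 h 4 min; less 45 min break → 3 h 19 min
Wed: 9:30 AM–3:55 PM = 6 h 25 min; less 45 min break → 5 h 40 min
Thu: 7:59 AM–1:27 PM = 5 h 28 min; less 45 min break → 4 h 43 min
Fri: 9:18 AM–2:47 PM = 5 h 29 min; less 45 min break → 4 h 44 min
Sat: 6:24 AM–2:47 PM = 8 h 23 min; less 45 min break → 7 h 38 min
Total: 3 h 19 min + 5 h 40 min + 4 h 43 min + 4 h 44 min + 7 h 38 min = 26 h 4 min.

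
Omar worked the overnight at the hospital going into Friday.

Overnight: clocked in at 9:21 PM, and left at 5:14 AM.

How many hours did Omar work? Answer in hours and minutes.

7 h 53 min

Overnight: 9:21 PM → midnight = 2 h 39 min; midnight → 5:14 AM = 5 h 14 min; span 7 h 53 min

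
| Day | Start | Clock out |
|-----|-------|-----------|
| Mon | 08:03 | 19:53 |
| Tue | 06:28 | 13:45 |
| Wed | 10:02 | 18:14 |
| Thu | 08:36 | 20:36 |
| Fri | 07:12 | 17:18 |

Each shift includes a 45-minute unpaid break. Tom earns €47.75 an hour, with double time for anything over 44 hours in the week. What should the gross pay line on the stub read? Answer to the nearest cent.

€2260.17

Mon: 08:03–19:53 = 11 h 50 min; less 45 min break → 11 h 5 min
Tue: 06:28–13:45 = 7 h 17 min; less 45 min break → 6 h 32 min
Wed: 10:02–18:14 = 8 h 12 min; less 45 min break → 7 h 27 min
Thu: 08:36–20:36 = 12 h 0 min; less 45 min break → 11 h 15 min
Fri: 07:12–17:18 = 10 h 6 min; less 45 min break → 9 h 21 min
Total worked: 45 h 40 min = 2740 min.
Regular 44 h 0 min = 2640 min at €47.75/h; overtime 1 h 40 min = 100 min at €95.50/h.
Pay = (2640 × €47.75 + 100 × €95.50) ÷ 60 = €2260.17.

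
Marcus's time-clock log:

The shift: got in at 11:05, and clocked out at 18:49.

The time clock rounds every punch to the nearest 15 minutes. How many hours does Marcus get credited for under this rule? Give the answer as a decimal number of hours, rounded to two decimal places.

The shift: in 11:05→11:00, out 18:49→18:45; 7 h 45 min

7.75 hours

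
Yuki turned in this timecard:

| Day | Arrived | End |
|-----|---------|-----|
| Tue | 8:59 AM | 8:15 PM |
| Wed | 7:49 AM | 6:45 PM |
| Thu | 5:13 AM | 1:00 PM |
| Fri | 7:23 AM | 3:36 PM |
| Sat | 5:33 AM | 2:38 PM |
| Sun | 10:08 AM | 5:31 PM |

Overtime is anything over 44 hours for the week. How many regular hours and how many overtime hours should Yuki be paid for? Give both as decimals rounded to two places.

Tue: 8:59 AM–8:15 PM = 11 h 16 min
Wed: 7:49 AM–6:45 PM = 10 h 56 min
Thu: 5:13 AM–1:00 PM = 7 h 47 min
Fri: 7:23 AM–3:36 PM = 8 h 13 min
Sat: 5:33 AM–2:38 PM = 9 h 5 min
Sun: 10:08 AM–5:31 PM = 7 h 23 min
Total worked: 54 h 40 min = 54.67 h.
Threshold 44 h → overtime 10 h 40 min, regular 44 h 0 min.

Regular 44.00 hours, overtime 10.67 hours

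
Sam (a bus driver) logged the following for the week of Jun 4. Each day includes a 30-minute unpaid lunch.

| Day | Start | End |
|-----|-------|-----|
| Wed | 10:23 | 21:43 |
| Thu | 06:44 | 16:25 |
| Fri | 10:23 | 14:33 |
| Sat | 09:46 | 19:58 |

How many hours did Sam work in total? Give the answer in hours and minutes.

33 h 23 min

Wed: 10:23–21:43 = 11 h 20 min; less 30 min break → 10 h 50 min
Thu: 06:44–16:25 = 9 h 41 min; less 30 min break → 9 h 11 min
Fri: 10:23–14:33 = 4 h 10 min; less 30 min break → 3 h 40 min
Sat: 09:46–19:58 = 10 h 12 min; less 30 min break → 9 h 42 min
Total: 10 h 50 min + 9 h 11 min + 3 h 40 min + 9 h 42 min = 33 h 23 min.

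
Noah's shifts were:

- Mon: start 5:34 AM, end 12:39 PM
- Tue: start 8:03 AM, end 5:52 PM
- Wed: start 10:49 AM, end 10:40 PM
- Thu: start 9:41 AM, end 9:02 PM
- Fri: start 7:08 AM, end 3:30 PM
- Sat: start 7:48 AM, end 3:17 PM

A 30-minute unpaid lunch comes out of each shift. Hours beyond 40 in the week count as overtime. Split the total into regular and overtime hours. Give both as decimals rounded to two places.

Regular 40.00 hours, overtime 12.95 hours

Mon: 5:34 AM–12:39 PM = 7 h 5 min; less 30 min break → 6 h 35 min
Tue: 8:03 AM–5:52 PM = 9 h 49 min; less 30 min break → 9 h 19 min
Wed: 10:49 AM–10:40 PM = 11 h 51 min; less 30 min break → 11 h 21 min
Thu: 9:41 AM–9:02 PM = 11 h 21 min; less 30 min break → 10 h 51 min
Fri: 7:08 AM–3:30 PM = 8 h 22 min; less 30 min break → 7 h 52 min
Sat: 7:48 AM–3:17 PM = 7 h 29 min; less 30 min break → 6 h 59 min
Total worked: 52 h 57 min = 52.95 h.
Threshold 40 h → overtime 12 h 57 min, regular 40 h 0 min.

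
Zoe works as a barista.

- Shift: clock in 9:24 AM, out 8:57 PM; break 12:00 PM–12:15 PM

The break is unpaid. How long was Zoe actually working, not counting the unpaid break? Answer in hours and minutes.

11 h 18 min

Shift: 9:24 AM–8:57 PM = 11 h 33 min; less 15 min break → 11 h 18 min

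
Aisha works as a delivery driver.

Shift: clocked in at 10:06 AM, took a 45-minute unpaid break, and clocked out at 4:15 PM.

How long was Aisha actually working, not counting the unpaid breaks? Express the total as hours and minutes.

5 h 24 min

Shift: 10:06 AM–4:15 PM = 6 h 9 min; less 45 min break → 5 h 24 min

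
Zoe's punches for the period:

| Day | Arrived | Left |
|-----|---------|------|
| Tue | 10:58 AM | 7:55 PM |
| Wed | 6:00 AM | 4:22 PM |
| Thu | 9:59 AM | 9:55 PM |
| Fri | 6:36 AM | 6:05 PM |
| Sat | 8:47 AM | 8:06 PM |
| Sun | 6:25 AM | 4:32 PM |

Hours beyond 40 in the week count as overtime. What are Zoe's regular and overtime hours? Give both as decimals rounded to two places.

Tue: 10:58 AM–7:55 PM = 8 h 57 min
Wed: 6:00 AM–4:22 PM = 10 h 22 min
Thu: 9:59 AM–9:55 PM = 11 h 56 min
Fri: 6:36 AM–6:05 PM = 11 h 29 min
Sat: 8:47 AM–8:06 PM = 11 h 19 min
Sun: 6:25 AM–4:32 PM = 10 h 7 min
Total worked: 64 h 10 min = 64.17 h.
Threshold 40 h → overtime 24 h 10 min, regular 40 h 0 min.

Regular 40.00 hours, overtime 24.17 hours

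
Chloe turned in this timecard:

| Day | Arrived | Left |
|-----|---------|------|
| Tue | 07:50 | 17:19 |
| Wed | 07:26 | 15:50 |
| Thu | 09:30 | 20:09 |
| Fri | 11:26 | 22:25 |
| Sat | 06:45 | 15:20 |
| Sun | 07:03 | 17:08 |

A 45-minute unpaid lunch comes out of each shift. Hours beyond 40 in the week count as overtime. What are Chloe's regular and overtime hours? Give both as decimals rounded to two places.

Tue: 07:50–17:19 = 9 h 29 min; less 45 min break → 8 h 44 min
Wed: 07:26–15:50 = 8 h 24 min; less 45 min break → 7 h 39 min
Thu: 09:30–20:09 = 10 h 39 min; less 45 min break → 9 h 54 min
Fri: 11:26–22:25 = 10 h 59 min; less 45 min break → 10 h 14 min
Sat: 06:45–15:20 = 8 h 35 min; less 45 min break → 7 h 50 min
Sun: 07:03–17:08 = 10 h 5 min; less 45 min break → 9 h 20 min
Total worked: 53 h 41 min = 53.68 h.
Threshold 40 h → overtime 13 h 41 min, regular 40 h 0 min.

Regular 40.00 hours, overtime 13.68 hours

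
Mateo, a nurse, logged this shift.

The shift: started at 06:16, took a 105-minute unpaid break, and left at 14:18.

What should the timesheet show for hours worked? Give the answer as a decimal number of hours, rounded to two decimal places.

6.28 hours

The shift: 06:16–14:18 = 8 h 2 min; less 105 min break → 6 h 17 min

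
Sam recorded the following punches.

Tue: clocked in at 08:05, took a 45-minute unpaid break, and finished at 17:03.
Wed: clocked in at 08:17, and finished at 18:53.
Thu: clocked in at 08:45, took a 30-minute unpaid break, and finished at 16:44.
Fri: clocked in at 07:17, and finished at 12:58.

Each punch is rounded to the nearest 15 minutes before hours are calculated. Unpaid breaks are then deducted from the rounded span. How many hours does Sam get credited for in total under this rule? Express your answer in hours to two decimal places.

32.25 hours

Tue: in 08:05→08:00, out 17:03→17:00; 9 h 0 min − 45 min = 8 h 15 min
Wed: in 08:17→08:15, out 18:53→19:00; 10 h 45 min
Thu: in 08:45→08:45, out 16:44→16:45; 8 h 0 min − 30 min = 7 h 30 min
Fri: in 07:17→07:15, out 12:58→13:00; 5 h 45 min
Total credited: 32 h 15 min.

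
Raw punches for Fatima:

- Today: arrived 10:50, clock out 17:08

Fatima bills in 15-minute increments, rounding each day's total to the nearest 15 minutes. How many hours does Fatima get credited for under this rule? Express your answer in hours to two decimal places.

6.25 hours

Today: 10:50–17:08 = 6 h 18 min → rounds to 6 h 15 min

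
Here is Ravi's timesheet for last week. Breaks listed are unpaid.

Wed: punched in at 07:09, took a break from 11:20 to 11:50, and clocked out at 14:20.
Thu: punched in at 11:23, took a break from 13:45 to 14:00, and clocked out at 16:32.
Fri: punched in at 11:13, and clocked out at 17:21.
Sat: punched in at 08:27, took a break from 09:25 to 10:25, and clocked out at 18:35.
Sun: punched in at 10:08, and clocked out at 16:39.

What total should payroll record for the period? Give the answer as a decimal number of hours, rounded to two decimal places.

Wed: 07:09–14:20 = 7 h 11 min; less 30 min break → 6 h 41 min
Thu: 11:23–16:32 = 5 h 9 min; less 15 min break → 4 h 54 min
Fri: 11:13–17:21 = 6 h 8 min
Sat: 08:27–18:35 = 10 h 8 min; less 60 min break → 9 h 8 min
Sun: 10:08–16:39 = 6 h 31 min
Total: 6 h 41 min + 4 h 54 min + 6 h 8 min + 9 h 8 min + 6 h 31 min = 33 h 22 min.

33.37 hours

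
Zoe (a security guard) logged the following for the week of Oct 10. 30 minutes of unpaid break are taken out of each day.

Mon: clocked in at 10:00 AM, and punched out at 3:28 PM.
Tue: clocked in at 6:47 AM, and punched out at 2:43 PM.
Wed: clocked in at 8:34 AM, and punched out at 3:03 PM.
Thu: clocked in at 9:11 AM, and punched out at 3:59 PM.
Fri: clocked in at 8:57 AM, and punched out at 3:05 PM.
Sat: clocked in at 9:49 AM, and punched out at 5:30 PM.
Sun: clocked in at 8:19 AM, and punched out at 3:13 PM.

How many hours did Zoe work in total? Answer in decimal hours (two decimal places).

Mon: 10:00 AM–3:28 PM = 5 h 28 min; less 30 min break → 4 h 58 min
Tue: 6:47 AM–2:43 PM = 7 h 56 min; less 30 min break → 7 h 26 min
Wed: 8:34 AM–3:03 PM = 6 h 29 min; less 30 min break → 5 h 59 min
Thu: 9:11 AM–3:59 PM = 6 h 48 min; less 30 min break → 6 h 18 min
Fri: 8:57 AM–3:05 PM = 6 h 8 min; less 30 min break → 5 h 38 min
Sat: 9:49 AM–5:30 PM = 7 h 41 min; less 30 min break → 7 h 11 min
Sun: 8:19 AM–3:13 PM = 6 h 54 min; less 30 min break → 6 h 24 min
Total: 4 h 58 min + 7 h 26 min + 5 h 59 min + 6 h 18 min + 5 h 38 min + 7 h 11 min + 6 h 24 min = 43 h 54 min.

43.90 hours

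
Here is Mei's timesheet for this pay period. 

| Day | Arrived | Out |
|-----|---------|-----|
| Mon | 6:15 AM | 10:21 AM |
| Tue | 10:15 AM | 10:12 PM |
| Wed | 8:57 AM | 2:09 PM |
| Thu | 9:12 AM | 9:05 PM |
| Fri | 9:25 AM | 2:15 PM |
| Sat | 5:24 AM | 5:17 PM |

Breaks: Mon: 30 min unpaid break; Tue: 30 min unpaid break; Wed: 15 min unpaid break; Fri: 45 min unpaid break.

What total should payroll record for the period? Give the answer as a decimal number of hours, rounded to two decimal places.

47.85 hours

Mon: 6:15 AM–10:21 AM = 4 h 6 min; less 30 min break → 3 h 36 min
Tue: 10:15 AM–10:12 PM = 11 h 57 min; less 30 min break → 11 h 27 min
Wed: 8:57 AM–2:09 PM = 5 h 12 min; less 15 min break → 4 h 57 min
Thu: 9:12 AM–9:05 PM = 11 h 53 min
Fri: 9:25 AM–2:15 PM = 4 h 50 min; less 45 min break → 4 h 5 min
Sat: 5:24 AM–5:17 PM = 11 h 53 min
Total: 3 h 36 min + 11 h 27 min + 4 h 57 min + 11 h 53 min + 4 h 5 min + 11 h 53 min = 47 h 51 min.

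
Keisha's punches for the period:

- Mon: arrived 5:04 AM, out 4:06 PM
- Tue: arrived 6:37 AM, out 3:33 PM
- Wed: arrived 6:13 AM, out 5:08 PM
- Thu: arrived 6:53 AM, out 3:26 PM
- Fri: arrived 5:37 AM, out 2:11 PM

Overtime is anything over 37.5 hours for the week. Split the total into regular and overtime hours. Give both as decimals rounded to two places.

Mon: 5:04 AM–4:06 PM = 11 h 2 min
Tue: 6:37 AM–3:33 PM = 8 h 56 min
Wed: 6:13 AM–5:08 PM = 10 h 55 min
Thu: 6:53 AM–3:26 PM = 8 h 33 min
Fri: 5:37 AM–2:11 PM = 8 h 34 min
Total worked: 48 h 0 min = 48.00 h.
Threshold 37.5 h → overtime 10 h 30 min, regular 37 h 30 min.

Regular 37.50 hours, overtime 10.50 hours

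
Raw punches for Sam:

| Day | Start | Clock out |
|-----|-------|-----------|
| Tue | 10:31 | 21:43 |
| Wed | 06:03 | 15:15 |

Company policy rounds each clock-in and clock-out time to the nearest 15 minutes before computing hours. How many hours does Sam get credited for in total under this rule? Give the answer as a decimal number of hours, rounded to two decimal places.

20.50 hours

Tue: in 10:31→10:30, out 21:43→21:45; 11 h 15 min
Wed: in 06:03→06:00, out 15:15→15:15; 9 h 15 min
Total credited: 20 h 30 min.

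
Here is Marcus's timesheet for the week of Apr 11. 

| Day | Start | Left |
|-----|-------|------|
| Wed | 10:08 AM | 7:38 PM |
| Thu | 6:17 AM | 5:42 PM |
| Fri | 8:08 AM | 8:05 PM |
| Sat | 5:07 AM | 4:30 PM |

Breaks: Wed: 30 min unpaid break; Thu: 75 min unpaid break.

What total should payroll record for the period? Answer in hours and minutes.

Wed: 10:08 AM–7:38 PM = 9 h 30 min; less 30 min break → 9 h 0 min
Thu: 6:17 AM–5:42 PM = 11 h 25 min; less 75 min break → 10 h 10 min
Fri: 8:08 AM–8:05 PM = 11 h 57 min
Sat: 5:07 AM–4:30 PM = 11 h 23 min
Total: 9 h 0 min + 10 h 10 min + 11 h 57 min + 11 h 23 min = 42 h 30 min.

42 h 30 min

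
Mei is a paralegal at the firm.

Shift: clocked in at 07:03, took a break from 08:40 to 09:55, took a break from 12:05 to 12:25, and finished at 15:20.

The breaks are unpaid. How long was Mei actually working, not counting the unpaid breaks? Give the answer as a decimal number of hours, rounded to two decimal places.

6.70 hours

Shift: 07:03–15:20 = 8 h 17 min; less 95 min break → 6 h 42 min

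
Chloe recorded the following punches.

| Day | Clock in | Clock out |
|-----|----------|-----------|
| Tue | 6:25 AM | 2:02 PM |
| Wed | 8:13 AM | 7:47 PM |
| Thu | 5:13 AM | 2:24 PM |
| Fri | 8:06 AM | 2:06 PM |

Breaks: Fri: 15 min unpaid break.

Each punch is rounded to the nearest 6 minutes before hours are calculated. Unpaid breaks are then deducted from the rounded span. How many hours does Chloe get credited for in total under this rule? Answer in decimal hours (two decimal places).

Tue: in 6:25 AM→6:24 AM, out 2:02 PM→2:00 PM; 7 h 36 min
Wed: in 8:13 AM→8:12 AM, out 7:47 PM→7:48 PM; 11 h 36 min
Thu: in 5:13 AM→5:12 AM, out 2:24 PM→2:24 PM; 9 h 12 min
Fri: in 8:06 AM→8:06 AM, out 2:06 PM→2:06 PM; 6 h 0 min − 15 min = 5 h 45 min
Total credited: 34 h 9 min.

34.15 hours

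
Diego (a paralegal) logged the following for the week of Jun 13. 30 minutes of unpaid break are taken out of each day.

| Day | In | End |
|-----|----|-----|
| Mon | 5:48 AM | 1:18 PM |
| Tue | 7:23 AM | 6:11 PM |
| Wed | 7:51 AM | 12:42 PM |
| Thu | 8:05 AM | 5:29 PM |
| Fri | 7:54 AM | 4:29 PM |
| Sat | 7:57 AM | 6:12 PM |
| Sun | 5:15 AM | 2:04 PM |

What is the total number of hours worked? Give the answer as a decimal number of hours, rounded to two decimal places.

Mon: 5:48 AM–1:18 PM = 7 h 30 min; less 30 min break → 7 h 0 min
Tue: 7:23 AM–6:11 PM = 10 h 48 min; less 30 min break → 10 h 18 min
Wed: 7:51 AM–12:42 PM = 4 h 51 min; less 30 min break → 4 h 21 min
Thu: 8:05 AM–5:29 PM = 9 h 24 min; less 30 min break → 8 h 54 min
Fri: 7:54 AM–4:29 PM = 8 h 35 min; less 30 min break → 8 h 5 min
Sat: 7:57 AM–6:12 PM = 10 h 15 min; less 30 min break → 9 h 45 min
Sun: 5:15 AM–2:04 PM = 8 h 49 min; less 30 min break → 8 h 19 min
Total: 7 h 0 min + 10 h 18 min + 4 h 21 min + 8 h 54 min + 8 h 5 min + 9 h 45 min + 8 h 19 min = 56 h 42 min.

56.70 hours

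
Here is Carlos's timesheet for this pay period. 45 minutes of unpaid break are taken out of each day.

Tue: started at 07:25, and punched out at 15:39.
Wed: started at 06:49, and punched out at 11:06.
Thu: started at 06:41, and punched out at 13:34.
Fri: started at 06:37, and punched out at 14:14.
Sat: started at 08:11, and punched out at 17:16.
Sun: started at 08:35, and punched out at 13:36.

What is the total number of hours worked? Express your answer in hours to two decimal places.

Tue: 07:25–15:39 = 8 h 14 min; less 45 min break → 7 h 29 min
Wed: 06:49–11:06 = 4 h 17 min; less 45 min break → 3 h 32 min
Thu: 06:41–13:34 = 6 h 53 min; less 45 min break → 6 h 8 min
Fri: 06:37–14:14 = 7 h 37 min; less 45 min break → 6 h 52 min
Sat: 08:11–17:16 = 9 h 5 min; less 45 min break → 8 h 20 min
Sun: 08:35–13:36 = 5 h 1 min; less 45 min break → 4 h 16 min
Total: 7 h 29 min + 3 h 32 min + 6 h 8 min + 6 h 52 min + 8 h 20 min + 4 h 16 min = 36 h 37 min.

36.62 hours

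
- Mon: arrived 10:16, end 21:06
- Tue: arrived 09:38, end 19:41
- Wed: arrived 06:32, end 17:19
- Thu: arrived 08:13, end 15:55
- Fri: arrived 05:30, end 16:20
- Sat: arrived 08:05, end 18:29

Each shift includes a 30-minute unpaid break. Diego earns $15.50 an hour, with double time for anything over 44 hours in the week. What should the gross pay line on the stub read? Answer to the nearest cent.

$1103.60

Mon: 10:16–21:06 = 10 h 50 min; less 30 min break → 10 h 20 min
Tue: 09:38–19:41 = 10 h 3 min; less 30 min break → 9 h 33 min
Wed: 06:32–17:19 = 10 h 47 min; less 30 min break → 10 h 17 min
Thu: 08:13–15:55 = 7 h 42 min; less 30 min break → 7 h 12 min
Fri: 05:30–16:20 = 10 h 50 min; less 30 min break → 10 h 20 min
Sat: 08:05–18:29 = 10 h 24 min; less 30 min break → 9 h 54 min
Total worked: 57 h 36 min = 3456 min.
Regular 44 h 0 min = 2640 min at $15.50/h; overtime 13 h 36 min = 816 min at $31.00/h.
Pay = (2640 × $15.50 + 816 × $31.00) ÷ 60 = $1103.60.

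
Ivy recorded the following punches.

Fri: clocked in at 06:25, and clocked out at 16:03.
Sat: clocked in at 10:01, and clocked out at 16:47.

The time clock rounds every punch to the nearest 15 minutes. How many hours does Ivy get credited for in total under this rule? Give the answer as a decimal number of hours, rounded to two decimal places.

16.25 hours

Fri: in 06:25→06:30, out 16:03→16:00; 9 h 30 min
Sat: in 10:01→10:00, out 16:47→16:45; 6 h 45 min
Total credited: 16 h 15 min.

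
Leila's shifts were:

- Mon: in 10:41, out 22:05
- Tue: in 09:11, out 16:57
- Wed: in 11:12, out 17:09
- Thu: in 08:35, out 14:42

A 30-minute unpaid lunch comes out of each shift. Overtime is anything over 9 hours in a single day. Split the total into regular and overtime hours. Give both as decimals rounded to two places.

Regular 27.33 hours, overtime 1.90 hours

Mon: 10:41–22:05 = 11 h 24 min; less 30 min break → 10 h 54 min
Tue: 09:11–16:57 = 7 h 46 min; less 30 min break → 7 h 16 min
Wed: 11:12–17:09 = 5 h 57 min; less 30 min break → 5 h 27 min
Thu: 08:35–14:42 = 6 h 7 min; less 30 min break → 5 h 37 min
Mon reg 9 h 0 min / OT 1 h 54 min; Tue reg 7 h 16 min / OT 0 h 0 min; Wed reg 5 h 27 min / OT 0 h 0 min; Thu reg 5 h 37 min / OT 0 h 0 min.
Totals: regular 27 h 20 min, overtime 1 h 54 min.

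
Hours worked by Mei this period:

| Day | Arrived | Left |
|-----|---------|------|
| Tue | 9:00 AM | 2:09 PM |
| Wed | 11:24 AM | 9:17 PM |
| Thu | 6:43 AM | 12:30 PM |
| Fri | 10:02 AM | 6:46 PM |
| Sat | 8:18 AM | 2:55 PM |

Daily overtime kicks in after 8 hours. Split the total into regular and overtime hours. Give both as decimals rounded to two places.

Tue: 9:00 AM–2:09 PM = 5 h 9 min
Wed: 11:24 AM–9:17 PM = 9 h 53 min
Thu: 6:43 AM–12:30 PM = 5 h 47 min
Fri: 10:02 AM–6:46 PM = 8 h 44 min
Sat: 8:18 AM–2:55 PM = 6 h 37 min
Tue reg 5 h 9 min / OT 0 h 0 min; Wed reg 8 h 0 min / OT 1 h 53 min; Thu reg 5 h 47 min / OT 0 h 0 min; Fri reg 8 h 0 min / OT 0 h 44 min; Sat reg 6 h 37 min / OT 0 h 0 min.
Totals: regular 33 h 33 min, overtime 2 h 37 min.

Regular 33.55 hours, overtime 2.62 hours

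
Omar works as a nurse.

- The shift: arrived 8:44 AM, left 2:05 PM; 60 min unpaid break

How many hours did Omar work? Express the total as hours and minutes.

4 h 21 min

The shift: 8:44 AM–2:05 PM = 5 h 21 min; less 60 min break → 4 h 21 min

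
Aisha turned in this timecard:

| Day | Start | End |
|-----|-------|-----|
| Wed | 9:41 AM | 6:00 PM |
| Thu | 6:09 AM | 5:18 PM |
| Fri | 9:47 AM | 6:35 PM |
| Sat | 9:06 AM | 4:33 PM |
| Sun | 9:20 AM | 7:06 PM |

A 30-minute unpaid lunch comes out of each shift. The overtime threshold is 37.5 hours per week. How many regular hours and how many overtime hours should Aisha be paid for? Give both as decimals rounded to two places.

Regular 37.50 hours, overtime 5.48 hours

Wed: 9:41 AM–6:00 PM = 8 h 19 min; less 30 min break → 7 h 49 min
Thu: 6:09 AM–5:18 PM = 11 h 9 min; less 30 min break → 10 h 39 min
Fri: 9:47 AM–6:35 PM = 8 h 48 min; less 30 min break → 8 h 18 min
Sat: 9:06 AM–4:33 PM = 7 h 27 min; less 30 min break → 6 h 57 min
Sun: 9:20 AM–7:06 PM = 9 h 46 min; less 30 min break → 9 h 16 min
Total worked: 42 h 59 min = 42.98 h.
Threshold 37.5 h → overtime 5 h 29 min, regular 37 h 30 min.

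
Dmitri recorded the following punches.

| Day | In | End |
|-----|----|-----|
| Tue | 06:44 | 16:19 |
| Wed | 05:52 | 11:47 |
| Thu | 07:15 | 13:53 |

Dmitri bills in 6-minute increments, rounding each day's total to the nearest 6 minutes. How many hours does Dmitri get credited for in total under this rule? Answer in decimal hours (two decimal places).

Tue: 06:44–16:19 = 9 h 35 min → rounds to 9 h 36 min
Wed: 05:52–11:47 = 5 h 55 min → rounds to 5 h 54 min
Thu: 07:15–13:53 = 6 h 38 min → rounds to 6 h 36 min
Total credited: 22 h 6 min.

22.10 hours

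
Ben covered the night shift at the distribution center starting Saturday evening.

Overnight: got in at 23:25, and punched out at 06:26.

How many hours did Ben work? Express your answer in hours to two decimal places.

7.02 hours

Overnight: 23:25 → midnight = 0 h 35 min; midnight → 06:26 = 6 h 26 min; span 7 h 1 min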